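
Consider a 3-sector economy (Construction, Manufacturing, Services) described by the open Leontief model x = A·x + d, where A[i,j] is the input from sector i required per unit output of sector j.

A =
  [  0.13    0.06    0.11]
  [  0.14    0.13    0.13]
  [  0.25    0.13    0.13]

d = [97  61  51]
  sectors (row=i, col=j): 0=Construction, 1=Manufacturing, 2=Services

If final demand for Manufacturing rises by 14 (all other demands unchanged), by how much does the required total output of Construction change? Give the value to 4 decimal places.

Form M = I − A:
  [  0.87   -0.06   -0.11]
  [ -0.14    0.87   -0.13]
  [ -0.25   -0.13    0.87]
Leontief inverse L = M⁻¹:
  [  1.2159    0.1093    0.1701]
  [  0.2535    1.1985    0.2111]
  [  0.3873    0.2105    1.2298]
Total output x = L · d:
  x_0 = 1.2159·97 + 0.1093·61 + 0.1701·51 = 133.2780
  x_1 = 0.2535·97 + 1.1985·61 + 0.2111·51 = 108.4659
  x_2 = 0.3873·97 + 0.2105·61 + 1.2298·51 = 113.1265
Δx_0 = L[0,1] · Δd_1 = 0.1093 · 14 = 1.5297

1.5297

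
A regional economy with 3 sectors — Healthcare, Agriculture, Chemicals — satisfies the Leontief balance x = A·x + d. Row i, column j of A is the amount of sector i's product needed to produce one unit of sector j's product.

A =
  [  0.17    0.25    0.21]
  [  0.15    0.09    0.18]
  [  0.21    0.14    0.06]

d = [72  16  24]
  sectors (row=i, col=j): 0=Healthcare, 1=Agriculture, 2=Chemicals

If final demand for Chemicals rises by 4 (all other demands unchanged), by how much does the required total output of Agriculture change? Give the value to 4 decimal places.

Form M = I − A:
  [  0.83   -0.25   -0.21]
  [ -0.15    0.91   -0.18]
  [ -0.21   -0.14    0.94]
Leontief inverse L = M⁻¹:
  [  1.3841    0.4408    0.3936]
  [  0.2981    1.2272    0.3016]
  [  0.3536    0.2812    1.1967]
Total output x = L · d:
  x_0 = 1.3841·72 + 0.4408·16 + 0.3936·24 = 116.1525
  x_1 = 0.2981·72 + 1.2272·16 + 0.3016·24 = 48.3354
  x_2 = 0.3536·72 + 0.2812·16 + 1.1967·24 = 58.6798
Δx_1 = L[1,2] · Δd_2 = 0.3016 · 4 = 1.2064

1.2064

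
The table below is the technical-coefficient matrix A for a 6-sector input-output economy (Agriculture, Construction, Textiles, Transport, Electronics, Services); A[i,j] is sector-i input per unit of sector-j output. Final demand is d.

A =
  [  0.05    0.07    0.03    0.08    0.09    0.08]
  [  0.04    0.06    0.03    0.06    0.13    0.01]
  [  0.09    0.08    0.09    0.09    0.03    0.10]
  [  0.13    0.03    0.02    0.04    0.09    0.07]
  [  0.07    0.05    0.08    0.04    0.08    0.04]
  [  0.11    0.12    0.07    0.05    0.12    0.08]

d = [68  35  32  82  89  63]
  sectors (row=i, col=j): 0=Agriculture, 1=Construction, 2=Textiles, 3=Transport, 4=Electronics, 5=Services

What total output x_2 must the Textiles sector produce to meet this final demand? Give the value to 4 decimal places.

Form M = I − A:
  [  0.95   -0.07   -0.03   -0.08   -0.09   -0.08]
  [ -0.04    0.94   -0.03   -0.06   -0.13   -0.01]
  [ -0.09   -0.08    0.91   -0.09   -0.03   -0.10]
  [ -0.13   -0.03   -0.02    0.96   -0.09   -0.07]
  [ -0.07   -0.05   -0.08   -0.04    0.92   -0.04]
  [ -0.11   -0.12   -0.07   -0.05   -0.12    0.92]
Leontief inverse L = M⁻¹:
  [  1.1051    0.1152    0.0656    0.1181    0.1537    0.1201]
  [  0.0818    1.0925    0.0595    0.0902    0.1784    0.0401]
  [  0.1579    0.1379    1.1328    0.1404    0.1056    0.1536]
  [  0.1797    0.0745    0.0538    1.0784    0.1498    0.1108]
  [  0.1179    0.0913    0.1143    0.0776    1.1330    0.0788]
  [  0.1800    0.1827    0.1196    0.1053    0.2056    1.1345]
Total output x = L · d:
  x_0 = 1.1051·68 + 0.1152·35 + 0.0656·32 + 0.1181·82 + 0.1537·89 + 0.1201·63 = 112.2122
  x_1 = 0.0818·68 + 1.0925·35 + 0.0595·32 + 0.0902·82 + 0.1784·89 + 0.0401·63 = 71.4899
  x_2 = 0.1579·68 + 0.1379·35 + 1.1328·32 + 0.1404·82 + 0.1056·89 + 0.1536·63 = 82.4085
  x_3 = 0.1797·68 + 0.0745·35 + 0.0538·32 + 1.0784·82 + 0.1498·89 + 0.1108·63 = 125.2854
  x_4 = 0.1179·68 + 0.0913·35 + 0.1143·32 + 0.0776·82 + 1.1330·89 + 0.0788·63 = 127.0306
  x_5 = 0.1800·68 + 0.1827·35 + 0.1196·32 + 0.1053·82 + 0.2056·89 + 1.1345·63 = 120.8681

82.4085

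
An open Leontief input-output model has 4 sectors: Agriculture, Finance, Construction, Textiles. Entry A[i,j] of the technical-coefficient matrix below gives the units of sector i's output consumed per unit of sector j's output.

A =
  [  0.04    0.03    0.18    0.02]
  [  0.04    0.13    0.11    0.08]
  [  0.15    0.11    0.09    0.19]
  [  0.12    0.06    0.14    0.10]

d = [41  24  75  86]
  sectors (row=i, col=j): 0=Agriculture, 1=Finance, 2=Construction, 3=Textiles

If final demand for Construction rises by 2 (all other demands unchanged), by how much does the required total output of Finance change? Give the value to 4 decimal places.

0.3702

Form M = I − A:
  [  0.96   -0.03   -0.18   -0.02]
  [ -0.04    0.87   -0.11   -0.08]
  [ -0.15   -0.11    0.91   -0.19]
  [ -0.12   -0.06   -0.14    0.90]
Leontief inverse L = M⁻¹:
  [  1.0919    0.0732    0.2373    0.0809]
  [  0.0967    1.1863    0.1851    0.1467]
  [  0.2309    0.1799    1.2088    0.2763]
  [  0.1880    0.1168    0.2320    1.1747]
Total output x = L · d:
  x_0 = 1.0919·41 + 0.0732·24 + 0.2373·75 + 0.0809·86 = 71.2752
  x_1 = 0.0967·41 + 1.1863·24 + 0.1851·75 + 0.1467·86 = 58.9293
  x_2 = 0.2309·41 + 0.1799·24 + 1.2088·75 + 0.2763·86 = 128.2093
  x_3 = 0.1880·41 + 0.1168·24 + 0.2320·75 + 1.1747·86 = 128.9312
Δx_1 = L[1,2] · Δd_2 = 0.1851 · 2 = 0.3702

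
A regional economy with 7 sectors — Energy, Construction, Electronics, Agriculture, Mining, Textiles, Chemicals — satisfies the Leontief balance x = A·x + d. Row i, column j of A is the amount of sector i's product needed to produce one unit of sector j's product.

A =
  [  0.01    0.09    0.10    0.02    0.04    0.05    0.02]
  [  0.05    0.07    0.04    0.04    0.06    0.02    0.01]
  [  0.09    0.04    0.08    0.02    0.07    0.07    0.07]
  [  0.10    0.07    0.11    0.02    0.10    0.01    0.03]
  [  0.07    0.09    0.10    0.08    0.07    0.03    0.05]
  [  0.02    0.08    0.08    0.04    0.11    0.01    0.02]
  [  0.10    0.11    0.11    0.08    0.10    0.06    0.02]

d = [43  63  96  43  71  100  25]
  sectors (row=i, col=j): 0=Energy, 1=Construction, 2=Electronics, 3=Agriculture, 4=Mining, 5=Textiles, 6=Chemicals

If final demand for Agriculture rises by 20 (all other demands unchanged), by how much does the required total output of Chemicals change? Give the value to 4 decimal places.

2.3678

Form M = I − A:
  [  0.99   -0.09   -0.10   -0.02   -0.04   -0.05   -0.02]
  [ -0.05    0.93   -0.04   -0.04   -0.06   -0.02   -0.01]
  [ -0.09   -0.04    0.92   -0.02   -0.07   -0.07   -0.07]
  [ -0.10   -0.07   -0.11    0.98   -0.10   -0.01   -0.03]
  [ -0.07   -0.09   -0.10   -0.08    0.93   -0.03   -0.05]
  [ -0.02   -0.08   -0.08   -0.04   -0.11    0.99   -0.02]
  [ -0.10   -0.11   -0.11   -0.08   -0.10   -0.06    0.98]
Leontief inverse L = M⁻¹:
  [  1.0452    0.1292    0.1441    0.0423    0.0814    0.0709    0.0398]
  [  0.0793    1.1063    0.0805    0.0598    0.0945    0.0371    0.0261]
  [  0.1351    0.0984    1.1460    0.0524    0.1262    0.1000    0.0957]
  [  0.1456    0.1256    0.1738    1.0508    0.1514    0.0409    0.0574]
  [  0.1239    0.1520    0.1714    0.1135    1.1313    0.0617    0.0788]
  [  0.0613    0.1256    0.1320    0.0674    0.1547    1.0330    0.0430]
  [  0.1590    0.1819    0.1921    0.1184    0.1703    0.0955    1.0535]
Total output x = L · d:
  x_0 = 1.0452·43 + 0.1292·63 + 0.1441·96 + 0.0423·43 + 0.0814·71 + 0.0709·100 + 0.0398·25 = 82.5954
  x_1 = 0.0793·43 + 1.1063·63 + 0.0805·96 + 0.0598·43 + 0.0945·71 + 0.0371·100 + 0.0261·25 = 94.4699
  x_2 = 0.1351·43 + 0.0984·63 + 1.1460·96 + 0.0524·43 + 0.1262·71 + 0.1000·100 + 0.0957·25 = 145.6280
  x_3 = 0.1456·43 + 0.1256·63 + 0.1738·96 + 1.0508·43 + 0.1514·71 + 0.0409·100 + 0.0574·25 = 92.3165
  x_4 = 0.1239·43 + 0.1520·63 + 0.1714·96 + 0.1135·43 + 1.1313·71 + 0.0617·100 + 0.0788·25 = 124.6957
  x_5 = 0.0613·43 + 0.1256·63 + 0.1320·96 + 0.0674·43 + 0.1547·71 + 1.0330·100 + 0.0430·25 = 141.4799
  x_6 = 0.1590·43 + 0.1819·63 + 0.1921·96 + 0.1184·43 + 0.1703·71 + 0.0955·100 + 1.0535·25 = 89.8102
Δx_6 = L[6,3] · Δd_3 = 0.1184 · 20 = 2.3678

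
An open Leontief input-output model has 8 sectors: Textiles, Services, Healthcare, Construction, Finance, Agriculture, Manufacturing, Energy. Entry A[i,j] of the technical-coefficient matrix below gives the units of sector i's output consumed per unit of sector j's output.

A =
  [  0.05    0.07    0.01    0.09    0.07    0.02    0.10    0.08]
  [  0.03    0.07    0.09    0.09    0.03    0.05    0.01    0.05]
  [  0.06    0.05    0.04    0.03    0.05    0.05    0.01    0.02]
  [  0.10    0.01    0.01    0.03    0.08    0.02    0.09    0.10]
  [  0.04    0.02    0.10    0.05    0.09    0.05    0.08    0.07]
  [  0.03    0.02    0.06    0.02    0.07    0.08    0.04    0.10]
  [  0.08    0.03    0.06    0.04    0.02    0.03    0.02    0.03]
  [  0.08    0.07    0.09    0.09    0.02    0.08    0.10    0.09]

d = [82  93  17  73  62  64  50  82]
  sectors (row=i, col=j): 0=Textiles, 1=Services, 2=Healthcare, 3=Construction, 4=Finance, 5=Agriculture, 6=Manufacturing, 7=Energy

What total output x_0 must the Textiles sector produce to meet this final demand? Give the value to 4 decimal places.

142.2560

Form M = I − A:
  [  0.95   -0.07   -0.01   -0.09   -0.07   -0.02   -0.10   -0.08]
  [ -0.03    0.93   -0.09   -0.09   -0.03   -0.05   -0.01   -0.05]
  [ -0.06   -0.05    0.96   -0.03   -0.05   -0.05   -0.01   -0.02]
  [ -0.10   -0.01   -0.01    0.97   -0.08   -0.02   -0.09   -0.10]
  [ -0.04   -0.02   -0.10   -0.05    0.91   -0.05   -0.08   -0.07]
  [ -0.03   -0.02   -0.06   -0.02   -0.07    0.92   -0.04   -0.10]
  [ -0.08   -0.03   -0.06   -0.04   -0.02   -0.03    0.98   -0.03]
  [ -0.08   -0.07   -0.09   -0.09   -0.02   -0.08   -0.10    0.91]
Leontief inverse L = M⁻¹:
  [  1.1063    0.1074    0.0616    0.1411    0.1155    0.0598    0.1538    0.1405]
  [  0.0753    1.1020    0.1309    0.1302    0.0707    0.0858    0.0518    0.1009]
  [  0.0908    0.0743    1.0717    0.0614    0.0818    0.0765    0.0424    0.0585]
  [  0.1508    0.0463    0.0571    1.0789    0.1221    0.0572    0.1437    0.1560]
  [  0.0940    0.0565    0.1516    0.0964    1.1376    0.0926    0.1302    0.1273]
  [  0.0751    0.0529    0.1076    0.0617    0.1103    1.1207    0.0853    0.1531]
  [  0.1131    0.0553    0.0879    0.0718    0.0505    0.0548    1.0532    0.0674]
  [  0.1480    0.1181    0.1496    0.1506    0.0760    0.1317    0.1620    1.1639]
Total output x = L · d:
  x_0 = 1.1063·82 + 0.1074·93 + 0.0616·17 + 0.1411·73 + 0.1155·62 + 0.0598·64 + 0.1538·50 + 0.1405·82 = 142.2560
  x_1 = 0.0753·82 + 1.1020·93 + 0.1309·17 + 0.1302·73 + 0.0707·62 + 0.0858·64 + 0.0518·50 + 0.1009·82 = 141.1328
  x_2 = 0.0908·82 + 0.0743·93 + 1.0717·17 + 0.0614·73 + 0.0818·62 + 0.0765·64 + 0.0424·50 + 0.0585·82 = 53.9433
  x_3 = 0.1508·82 + 0.0463·93 + 0.0571·17 + 1.0789·73 + 0.1221·62 + 0.0572·64 + 0.1437·50 + 0.1560·82 = 127.6110
  x_4 = 0.0940·82 + 0.0565·93 + 0.1516·17 + 0.0964·73 + 1.1376·62 + 0.0926·64 + 0.1302·50 + 0.1273·82 = 115.9777
  x_5 = 0.0751·82 + 0.0529·93 + 0.1076·17 + 0.0617·73 + 0.1103·62 + 1.1207·64 + 0.0853·50 + 0.1531·82 = 112.7944
  x_6 = 0.1131·82 + 0.0553·93 + 0.0879·17 + 0.0718·73 + 0.0505·62 + 0.0548·64 + 1.0532·50 + 0.0674·82 = 85.9787
  x_7 = 0.1480·82 + 0.1181·93 + 0.1496·17 + 0.1506·73 + 0.0760·62 + 0.1317·64 + 0.1620·50 + 1.1639·82 = 153.3414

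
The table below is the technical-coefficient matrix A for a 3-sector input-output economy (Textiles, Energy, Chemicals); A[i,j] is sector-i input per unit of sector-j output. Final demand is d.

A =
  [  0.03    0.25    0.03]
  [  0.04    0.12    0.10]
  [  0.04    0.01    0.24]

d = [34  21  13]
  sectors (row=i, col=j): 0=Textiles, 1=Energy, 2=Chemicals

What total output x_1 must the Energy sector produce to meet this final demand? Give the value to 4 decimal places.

28.0556

Form M = I − A:
  [  0.97   -0.25   -0.03]
  [ -0.04    0.88   -0.10]
  [ -0.04   -0.01    0.76]
Leontief inverse L = M⁻¹:
  [  1.0465    0.2982    0.0806]
  [  0.0539    1.1534    0.1539]
  [  0.0558    0.0309    1.3221]
Total output x = L · d:
  x_0 = 1.0465·34 + 0.2982·21 + 0.0806·13 = 42.8926
  x_1 = 0.0539·34 + 1.1534·21 + 0.1539·13 = 28.0556
  x_2 = 0.0558·34 + 0.0309·21 + 1.3221·13 = 19.7319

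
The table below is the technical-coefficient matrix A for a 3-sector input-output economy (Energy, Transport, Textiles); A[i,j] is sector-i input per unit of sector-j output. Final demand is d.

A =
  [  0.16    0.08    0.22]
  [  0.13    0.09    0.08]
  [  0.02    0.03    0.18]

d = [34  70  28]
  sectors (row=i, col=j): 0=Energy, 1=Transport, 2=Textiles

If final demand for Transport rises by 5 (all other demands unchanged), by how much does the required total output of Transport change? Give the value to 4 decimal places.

5.5981

Form M = I − A:
  [  0.84   -0.08   -0.22]
  [ -0.13    0.91   -0.08]
  [ -0.02   -0.03    0.82]
Leontief inverse L = M⁻¹:
  [  1.2168    0.1181    0.3380]
  [  0.1770    1.1196    0.1567]
  [  0.0362    0.0438    1.2335]
Total output x = L · d:
  x_0 = 1.2168·34 + 0.1181·70 + 0.3380·28 = 59.1028
  x_1 = 0.1770·34 + 1.1196·70 + 0.1567·28 = 88.7805
  x_2 = 0.0362·34 + 0.0438·70 + 1.2335·28 = 38.8359
Δx_1 = L[1,1] · Δd_1 = 1.1196 · 5 = 5.5981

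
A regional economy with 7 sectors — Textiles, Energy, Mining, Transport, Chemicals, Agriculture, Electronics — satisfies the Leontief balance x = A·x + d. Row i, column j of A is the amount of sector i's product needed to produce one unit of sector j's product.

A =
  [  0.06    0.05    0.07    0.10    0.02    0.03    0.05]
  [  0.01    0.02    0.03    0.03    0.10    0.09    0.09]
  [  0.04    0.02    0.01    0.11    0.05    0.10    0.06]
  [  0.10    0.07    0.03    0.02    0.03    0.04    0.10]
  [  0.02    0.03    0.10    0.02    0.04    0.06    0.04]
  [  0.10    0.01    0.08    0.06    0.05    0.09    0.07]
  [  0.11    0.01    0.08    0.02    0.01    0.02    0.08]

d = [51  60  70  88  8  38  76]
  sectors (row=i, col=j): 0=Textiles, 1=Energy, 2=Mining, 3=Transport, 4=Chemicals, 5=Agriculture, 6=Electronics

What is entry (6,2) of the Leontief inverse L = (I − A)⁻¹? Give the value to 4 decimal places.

L[6,2] = 0.1096

Form M = I − A:
  [  0.94   -0.05   -0.07   -0.10   -0.02   -0.03   -0.05]
  [ -0.01    0.98   -0.03   -0.03   -0.10   -0.09   -0.09]
  [ -0.04   -0.02    0.99   -0.11   -0.05   -0.10   -0.06]
  [ -0.10   -0.07   -0.03    0.98   -0.03   -0.04   -0.10]
  [ -0.02   -0.03   -0.10   -0.02    0.96   -0.06   -0.04]
  [ -0.10   -0.01   -0.08   -0.06   -0.05    0.91   -0.07]
  [ -0.11   -0.01   -0.08   -0.02   -0.01   -0.02    0.92]
Leontief inverse L = M⁻¹:
  [  1.1020    0.0708    0.1015    0.1328    0.0442    0.0653    0.0948]
  [  0.0512    1.0349    0.0696    0.0575    0.1222    0.1251    0.1296]
  [  0.0883    0.0406    1.0487    0.1399    0.0732    0.1355    0.1059]
  [  0.1417    0.0877    0.0676    1.0537    0.0539    0.0738    0.1432]
  [  0.0524    0.0430    0.1273    0.0499    1.0611    0.0937    0.0740]
  [  0.1529    0.0329    0.1240    0.1039    0.0766    1.1331    0.1205]
  [  0.1470    0.0263    0.1096    0.0544    0.0273    0.0482    1.1154]
Total output x = L · d:
  x_0 = 1.1020·51 + 0.0708·60 + 0.1015·70 + 0.1328·88 + 0.0442·8 + 0.0653·38 + 0.0948·76 = 89.2800
  x_1 = 0.0512·51 + 1.0349·60 + 0.0696·70 + 0.0575·88 + 0.1222·8 + 0.1251·38 + 0.1296·76 = 90.2254
  x_2 = 0.0883·51 + 0.0406·60 + 1.0487·70 + 0.1399·88 + 0.0732·8 + 0.1355·38 + 0.1059·76 = 106.4417
  x_3 = 0.1417·51 + 0.0877·60 + 0.0676·70 + 1.0537·88 + 0.0539·8 + 0.0738·38 + 0.1432·76 = 124.0578
  x_4 = 0.0524·51 + 0.0430·60 + 0.1273·70 + 0.0499·88 + 1.0611·8 + 0.0937·38 + 0.0740·76 = 36.2265
  x_5 = 0.1529·51 + 0.0329·60 + 0.1240·70 + 0.1039·88 + 0.0766·8 + 1.1331·38 + 0.1205·76 = 80.4236
  x_6 = 0.1470·51 + 0.0263·60 + 0.1096·70 + 0.0544·88 + 0.0273·8 + 0.0482·38 + 1.1154·76 = 108.3590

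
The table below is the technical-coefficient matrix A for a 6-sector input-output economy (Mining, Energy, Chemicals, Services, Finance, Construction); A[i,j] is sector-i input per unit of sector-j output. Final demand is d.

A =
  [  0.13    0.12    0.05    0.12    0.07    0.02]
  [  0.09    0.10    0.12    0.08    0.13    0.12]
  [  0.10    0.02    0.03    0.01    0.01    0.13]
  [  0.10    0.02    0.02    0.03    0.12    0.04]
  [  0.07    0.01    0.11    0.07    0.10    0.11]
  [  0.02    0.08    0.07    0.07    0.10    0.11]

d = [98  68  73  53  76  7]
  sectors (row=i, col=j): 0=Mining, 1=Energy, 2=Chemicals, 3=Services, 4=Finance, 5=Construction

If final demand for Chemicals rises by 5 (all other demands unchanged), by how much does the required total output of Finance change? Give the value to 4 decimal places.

Form M = I − A:
  [  0.87   -0.12   -0.05   -0.12   -0.07   -0.02]
  [ -0.09    0.90   -0.12   -0.08   -0.13   -0.12]
  [ -0.10   -0.02    0.97   -0.01   -0.01   -0.13]
  [ -0.10   -0.02   -0.02    0.97   -0.12   -0.04]
  [ -0.07   -0.01   -0.11   -0.07    0.90   -0.11]
  [ -0.02   -0.08   -0.07   -0.07   -0.10    0.89]
Leontief inverse L = M⁻¹:
  [  1.2171    0.1792    0.1134    0.1848    0.1571    0.0958]
  [  0.1851    1.1663    0.1995    0.1541    0.2307    0.2260]
  [  0.1433    0.0603    1.0661    0.0506    0.0581    0.1765]
  [  0.1525    0.0555    0.0631    1.0740    0.1738    0.0899]
  [  0.1362    0.0537    0.1618    0.1205    1.1677    0.1837]
  [  0.0826    0.1240    0.1275    0.1200    0.1737    1.1877]
Total output x = L · d:
  x_0 = 1.2171·98 + 0.1792·68 + 0.1134·73 + 0.1848·53 + 0.1571·76 + 0.0958·7 = 162.1383
  x_1 = 0.1851·98 + 1.1663·68 + 0.1995·73 + 0.1541·53 + 0.2307·76 + 0.2260·7 = 139.2892
  x_2 = 0.1433·98 + 0.0603·68 + 1.0661·73 + 0.0506·53 + 0.0581·76 + 0.1765·7 = 104.3034
  x_3 = 0.1525·98 + 0.0555·68 + 0.0631·73 + 1.0740·53 + 0.1738·76 + 0.0899·7 = 94.0843
  x_4 = 0.1362·98 + 0.0537·68 + 0.1618·73 + 0.1205·53 + 1.1677·76 + 0.1837·7 = 125.2325
  x_5 = 0.0826·98 + 0.1240·68 + 0.1275·73 + 0.1200·53 + 0.1737·76 + 1.1877·7 = 53.7037
Δx_4 = L[4,2] · Δd_2 = 0.1618 · 5 = 0.8092

0.8092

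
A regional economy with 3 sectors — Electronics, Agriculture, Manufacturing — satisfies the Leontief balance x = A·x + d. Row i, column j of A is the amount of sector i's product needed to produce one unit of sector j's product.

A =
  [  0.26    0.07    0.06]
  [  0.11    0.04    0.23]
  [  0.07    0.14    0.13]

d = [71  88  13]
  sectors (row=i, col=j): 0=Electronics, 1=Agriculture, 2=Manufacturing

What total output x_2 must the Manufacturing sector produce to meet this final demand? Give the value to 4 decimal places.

42.2189

Form M = I − A:
  [  0.74   -0.07   -0.06]
  [ -0.11    0.96   -0.23]
  [ -0.07   -0.14    0.87]
Leontief inverse L = M⁻¹:
  [  1.3811    0.1192    0.1268]
  [  0.1923    1.1000    0.3041]
  [  0.1421    0.1866    1.2086]
Total output x = L · d:
  x_0 = 1.3811·71 + 0.1192·88 + 0.1268·13 = 110.1915
  x_1 = 0.1923·71 + 1.1000·88 + 0.3041·13 = 114.4077
  x_2 = 0.1421·71 + 0.1866·88 + 1.2086·13 = 42.2189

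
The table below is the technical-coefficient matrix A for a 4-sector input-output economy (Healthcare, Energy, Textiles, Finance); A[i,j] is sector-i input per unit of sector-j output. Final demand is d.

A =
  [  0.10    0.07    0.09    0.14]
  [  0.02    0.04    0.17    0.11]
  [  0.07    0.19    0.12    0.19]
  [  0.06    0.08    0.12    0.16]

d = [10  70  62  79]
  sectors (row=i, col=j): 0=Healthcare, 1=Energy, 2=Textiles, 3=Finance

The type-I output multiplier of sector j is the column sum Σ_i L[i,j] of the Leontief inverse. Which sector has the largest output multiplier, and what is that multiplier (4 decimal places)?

Finance (2.0799)

Form M = I − A:
  [  0.90   -0.07   -0.09   -0.14]
  [ -0.02    0.96   -0.17   -0.11]
  [ -0.07   -0.19    0.88   -0.19]
  [ -0.06   -0.08   -0.12    0.84]
Leontief inverse L = M⁻¹:
  [  1.1447    0.1395    0.1780    0.2493]
  [  0.0583    1.1130    0.2499    0.2120]
  [  0.1264    0.2852    1.2509    0.3414]
  [  0.1054    0.1567    0.2152    1.2772]
Total output x = L · d:
  x_0 = 1.1447·10 + 0.1395·70 + 0.1780·62 + 0.2493·79 = 51.9417
  x_1 = 0.0583·10 + 1.1130·70 + 0.2499·62 + 0.2120·79 = 110.7368
  x_2 = 0.1264·10 + 0.2852·70 + 1.2509·62 + 0.3414·79 = 125.7581
  x_3 = 0.1054·10 + 0.1567·70 + 0.2152·62 + 1.2772·79 = 126.2696
Output multipliers (column sums of L):
  Healthcare: 1.4347
  Energy: 1.6945
  Textiles: 1.8941
  Finance: 2.0799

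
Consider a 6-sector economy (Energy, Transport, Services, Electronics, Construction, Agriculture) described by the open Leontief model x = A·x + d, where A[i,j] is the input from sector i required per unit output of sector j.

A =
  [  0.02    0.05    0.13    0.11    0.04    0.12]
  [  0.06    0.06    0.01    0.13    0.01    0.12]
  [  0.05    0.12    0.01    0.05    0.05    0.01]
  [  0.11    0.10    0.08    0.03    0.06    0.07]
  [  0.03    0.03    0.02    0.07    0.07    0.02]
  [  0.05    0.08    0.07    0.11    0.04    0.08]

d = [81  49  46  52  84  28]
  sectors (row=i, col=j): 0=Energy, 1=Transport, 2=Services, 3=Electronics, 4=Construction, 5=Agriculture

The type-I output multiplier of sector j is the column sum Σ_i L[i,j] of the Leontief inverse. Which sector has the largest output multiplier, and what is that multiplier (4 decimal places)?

Electronics (1.8106)

Form M = I − A:
  [  0.98   -0.05   -0.13   -0.11   -0.04   -0.12]
  [ -0.06    0.94   -0.01   -0.13   -0.01   -0.12]
  [ -0.05   -0.12    0.99   -0.05   -0.05   -0.01]
  [ -0.11   -0.10   -0.08    0.97   -0.06   -0.07]
  [ -0.03   -0.03   -0.02   -0.07    0.93   -0.02]
  [ -0.05   -0.08   -0.07   -0.11   -0.04    0.92]
Leontief inverse L = M⁻¹:
  [  1.0659    0.1131    0.1683    0.1694    0.0744    0.1701]
  [  0.1017    1.1117    0.0527    0.1857    0.0386    0.1738]
  [  0.0772    0.1525    1.0342    0.0931    0.0687    0.0498]
  [  0.1476    0.1533    0.1202    1.0952    0.0905    0.1259]
  [  0.0524    0.0572    0.0407    0.0995    1.0887    0.0460]
  [  0.0926    0.1352    0.1086    0.1677    0.0708    1.1322]
Total output x = L · d:
  x_0 = 1.0659·81 + 0.1131·49 + 0.1683·46 + 0.1694·52 + 0.0744·84 + 0.1701·28 = 119.4337
  x_1 = 0.1017·81 + 1.1117·49 + 0.0527·46 + 0.1857·52 + 0.0386·84 + 0.1738·28 = 82.9000
  x_2 = 0.0772·81 + 0.1525·49 + 1.0342·46 + 0.0931·52 + 0.0687·84 + 0.0498·28 = 73.3035
  x_3 = 0.1476·81 + 0.1533·49 + 0.1202·46 + 1.0952·52 + 0.0905·84 + 0.1259·28 = 93.0788
  x_4 = 0.0524·81 + 0.0572·49 + 0.0407·46 + 0.0995·52 + 1.0887·84 + 0.0460·28 = 106.8401
  x_5 = 0.0926·81 + 0.1352·49 + 0.1086·46 + 0.1677·52 + 0.0708·84 + 1.1322·28 = 65.4861
Output multipliers (column sums of L):
  Energy: 1.5374
  Transport: 1.7230
  Services: 1.5247
  Electronics: 1.8106
  Construction: 1.4317
  Agriculture: 1.6977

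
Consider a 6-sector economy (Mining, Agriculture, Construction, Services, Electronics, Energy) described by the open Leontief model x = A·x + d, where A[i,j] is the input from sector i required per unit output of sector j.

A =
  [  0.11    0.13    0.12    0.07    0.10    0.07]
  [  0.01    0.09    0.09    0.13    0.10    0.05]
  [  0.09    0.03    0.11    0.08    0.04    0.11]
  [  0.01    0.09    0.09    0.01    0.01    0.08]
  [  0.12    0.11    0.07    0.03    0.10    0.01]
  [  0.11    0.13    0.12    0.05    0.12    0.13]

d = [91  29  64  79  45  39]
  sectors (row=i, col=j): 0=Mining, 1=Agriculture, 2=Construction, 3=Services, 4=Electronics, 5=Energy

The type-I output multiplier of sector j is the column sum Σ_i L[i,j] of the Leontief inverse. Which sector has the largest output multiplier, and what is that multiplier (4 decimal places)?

Form M = I − A:
  [  0.89   -0.13   -0.12   -0.07   -0.10   -0.07]
  [ -0.01    0.91   -0.09   -0.13   -0.10   -0.05]
  [ -0.09   -0.03    0.89   -0.08   -0.04   -0.11]
  [ -0.01   -0.09   -0.09    0.99   -0.01   -0.08]
  [ -0.12   -0.11   -0.07   -0.03    0.90   -0.01]
  [ -0.11   -0.13   -0.12   -0.05   -0.12    0.87]
Leontief inverse L = M⁻¹:
  [  1.1971    0.2391    0.2368    0.1489    0.1925    0.1559]
  [  0.0687    1.1684    0.1740    0.1830    0.1623    0.1134]
  [  0.1626    0.1165    1.2049    0.1369    0.1109    0.1860]
  [  0.0522    0.1418    0.1497    1.0527    0.0571    0.1287]
  [  0.1848    0.1913    0.1543    0.0895    1.1697    0.0670]
  [  0.2125    0.2554    0.2520    0.1379    0.2285    1.2284]
Total output x = L · d:
  x_0 = 1.1971·91 + 0.2391·29 + 0.2368·64 + 0.1489·79 + 0.1925·45 + 0.1559·39 = 157.5361
  x_1 = 0.0687·91 + 1.1684·29 + 0.1740·64 + 0.1830·79 + 0.1623·45 + 0.1134·39 = 77.4463
  x_2 = 0.1626·91 + 0.1165·29 + 1.2049·64 + 0.1369·79 + 0.1109·45 + 0.1860·39 = 118.3540
  x_3 = 0.0522·91 + 0.1418·29 + 0.1497·64 + 1.0527·79 + 0.0571·45 + 0.1287·39 = 109.1918
  x_4 = 0.1848·91 + 0.1913·29 + 0.1543·64 + 0.0895·79 + 1.1697·45 + 0.0670·39 = 94.5595
  x_5 = 0.2125·91 + 0.2554·29 + 0.2520·64 + 0.1379·79 + 0.2285·45 + 1.2284·39 = 111.9612
Output multipliers (column sums of L):
  Mining: 1.8779
  Agriculture: 2.1124
  Construction: 2.1718
  Services: 1.7489
  Electronics: 1.9210
  Energy: 1.8794

Construction (2.1718)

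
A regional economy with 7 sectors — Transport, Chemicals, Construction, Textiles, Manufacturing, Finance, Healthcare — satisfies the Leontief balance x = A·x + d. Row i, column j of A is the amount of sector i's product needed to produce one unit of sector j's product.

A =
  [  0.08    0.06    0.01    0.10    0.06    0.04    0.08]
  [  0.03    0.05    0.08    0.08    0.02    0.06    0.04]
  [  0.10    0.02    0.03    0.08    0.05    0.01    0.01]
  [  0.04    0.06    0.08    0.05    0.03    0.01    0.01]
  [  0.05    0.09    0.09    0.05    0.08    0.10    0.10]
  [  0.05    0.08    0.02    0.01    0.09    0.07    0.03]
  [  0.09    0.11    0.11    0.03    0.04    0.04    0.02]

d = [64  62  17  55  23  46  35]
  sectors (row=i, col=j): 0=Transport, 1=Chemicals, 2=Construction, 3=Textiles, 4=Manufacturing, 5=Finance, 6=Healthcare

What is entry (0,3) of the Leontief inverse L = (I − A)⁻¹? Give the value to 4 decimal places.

Form M = I − A:
  [  0.92   -0.06   -0.01   -0.10   -0.06   -0.04   -0.08]
  [ -0.03    0.95   -0.08   -0.08   -0.02   -0.06   -0.04]
  [ -0.10   -0.02    0.97   -0.08   -0.05   -0.01   -0.01]
  [ -0.04   -0.06   -0.08    0.95   -0.03   -0.01   -0.01]
  [ -0.05   -0.09   -0.09   -0.05    0.92   -0.10   -0.10]
  [ -0.05   -0.08   -0.02   -0.01   -0.09    0.93   -0.03]
  [ -0.09   -0.11   -0.11   -0.03   -0.04   -0.04    0.98]
Leontief inverse L = M⁻¹:
  [  1.1225    0.1088    0.0550    0.1412    0.0950    0.0724    0.1100]
  [  0.0654    1.0847    0.1124    0.1130    0.0483    0.0830    0.0594]
  [  0.1305    0.0512    1.0572    0.1124    0.0752    0.0310    0.0333]
  [  0.0681    0.0850    0.1052    1.0797    0.0511    0.0278    0.0272]
  [  0.1077    0.1512    0.1452    0.1015    1.1285    0.1443    0.1371]
  [  0.0843    0.1207    0.0553    0.0437    0.1231    1.1035    0.0592]
  [  0.1350    0.1512    0.1477    0.0772    0.0752    0.0712    1.0498]
Total output x = L · d:
  x_0 = 1.1225·64 + 0.1088·62 + 0.0550·17 + 0.1412·55 + 0.0950·23 + 0.0724·46 + 0.1100·35 = 96.6464
  x_1 = 0.0654·64 + 1.0847·62 + 0.1124·17 + 0.1130·55 + 0.0483·23 + 0.0830·46 + 0.0594·35 = 86.5727
  x_2 = 0.1305·64 + 0.0512·62 + 1.0572·17 + 0.1124·55 + 0.0752·23 + 0.0310·46 + 0.0333·35 = 40.0023
  x_3 = 0.0681·64 + 0.0850·62 + 0.1052·17 + 1.0797·55 + 0.0511·23 + 0.0278·46 + 0.0272·35 = 74.2061
  x_4 = 0.1077·64 + 0.1512·62 + 0.1452·17 + 0.1015·55 + 1.1285·23 + 0.1443·46 + 0.1371·35 = 61.7116
  x_5 = 0.0843·64 + 0.1207·62 + 0.0553·17 + 0.0437·55 + 0.1231·23 + 1.1035·46 + 0.0592·35 = 71.8817
  x_6 = 0.1350·64 + 0.1512·62 + 0.1477·17 + 0.0772·55 + 0.0752·23 + 0.0712·46 + 1.0498·35 = 66.5218

L[0,3] = 0.1412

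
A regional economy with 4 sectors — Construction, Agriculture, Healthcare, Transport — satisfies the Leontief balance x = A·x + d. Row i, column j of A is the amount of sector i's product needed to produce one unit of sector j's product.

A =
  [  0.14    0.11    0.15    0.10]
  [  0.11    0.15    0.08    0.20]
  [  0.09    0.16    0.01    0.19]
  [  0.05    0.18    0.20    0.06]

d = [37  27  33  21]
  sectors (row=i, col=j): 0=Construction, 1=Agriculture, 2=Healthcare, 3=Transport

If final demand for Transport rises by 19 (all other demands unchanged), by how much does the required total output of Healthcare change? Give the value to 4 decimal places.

5.8747

Form M = I − A:
  [  0.86   -0.11   -0.15   -0.10]
  [ -0.11    0.85   -0.08   -0.20]
  [ -0.09   -0.16    0.99   -0.19]
  [ -0.05   -0.18   -0.20    0.94]
Leontief inverse L = M⁻¹:
  [  1.2366    0.2588    0.2564    0.2385]
  [  0.2100    1.3156    0.2077    0.3442]
  [  0.1738    0.2994    1.1231    0.3092]
  [  0.1430    0.3294    0.2924    1.2082]
Total output x = L · d:
  x_0 = 1.2366·37 + 0.2588·27 + 0.2564·33 + 0.2385·21 = 66.2117
  x_1 = 0.2100·37 + 1.3156·27 + 0.2077·33 + 0.3442·21 = 57.3761
  x_2 = 0.1738·37 + 0.2994·27 + 1.1231·33 + 0.3092·21 = 58.0687
  x_3 = 0.1430·37 + 0.3294·27 + 0.2924·33 + 1.2082·21 = 49.2043
Δx_2 = L[2,3] · Δd_3 = 0.3092 · 19 = 5.8747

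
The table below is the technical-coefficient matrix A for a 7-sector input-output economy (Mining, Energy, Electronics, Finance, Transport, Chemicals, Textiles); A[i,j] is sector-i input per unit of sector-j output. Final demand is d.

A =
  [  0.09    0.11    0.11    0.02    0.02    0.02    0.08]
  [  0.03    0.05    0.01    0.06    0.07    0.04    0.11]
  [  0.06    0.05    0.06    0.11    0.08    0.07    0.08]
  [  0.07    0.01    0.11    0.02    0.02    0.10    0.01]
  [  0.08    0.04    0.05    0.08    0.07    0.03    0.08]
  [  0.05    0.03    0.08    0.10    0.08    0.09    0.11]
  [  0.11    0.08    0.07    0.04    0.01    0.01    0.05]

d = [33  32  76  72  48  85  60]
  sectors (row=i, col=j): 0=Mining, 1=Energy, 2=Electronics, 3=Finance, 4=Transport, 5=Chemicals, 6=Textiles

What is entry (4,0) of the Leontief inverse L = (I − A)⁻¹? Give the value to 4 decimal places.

L[4,0] = 0.1355

Form M = I − A:
  [  0.91   -0.11   -0.11   -0.02   -0.02   -0.02   -0.08]
  [ -0.03    0.95   -0.01   -0.06   -0.07   -0.04   -0.11]
  [ -0.06   -0.05    0.94   -0.11   -0.08   -0.07   -0.08]
  [ -0.07   -0.01   -0.11    0.98   -0.02   -0.10   -0.01]
  [ -0.08   -0.04   -0.05   -0.08    0.93   -0.03   -0.08]
  [ -0.05   -0.03   -0.08   -0.10   -0.08    0.91   -0.11]
  [ -0.11   -0.08   -0.07   -0.04   -0.01   -0.01    0.95]
Leontief inverse L = M⁻¹:
  [  1.1451    0.1578    0.1618    0.0673    0.0581    0.0554    0.1404]
  [  0.0777    1.0847    0.0543    0.0954    0.0976    0.0690    0.1539]
  [  0.1241    0.0961    1.1254    0.1624    0.1218    0.1169    0.1419]
  [  0.1131    0.0441    0.1571    1.0638    0.0545    0.1359    0.0594]
  [  0.1355    0.0821    0.1051    0.1217    1.1031    0.0659    0.1316]
  [  0.1195    0.0795    0.1501    0.1578    0.1248    1.1400    0.1761]
  [  0.1557    0.1203    0.1155    0.0755    0.0391    0.0393    1.0980]
Total output x = L · d:
  x_0 = 1.1451·33 + 0.1578·32 + 0.1618·76 + 0.0673·72 + 0.0581·48 + 0.0554·85 + 0.1404·60 = 75.9052
  x_1 = 0.0777·33 + 1.0847·32 + 0.0543·76 + 0.0954·72 + 0.0976·48 + 0.0690·85 + 0.1539·60 = 68.0524
  x_2 = 0.1241·33 + 0.0961·32 + 1.1254·76 + 0.1624·72 + 0.1218·48 + 0.1169·85 + 0.1419·60 = 128.6890
  x_3 = 0.1131·33 + 0.0441·32 + 0.1571·76 + 1.0638·72 + 0.0545·48 + 0.1359·85 + 0.0594·60 = 111.3976
  x_4 = 0.1355·33 + 0.0821·32 + 0.1051·76 + 0.1217·72 + 1.1031·48 + 0.0659·85 + 0.1316·60 = 90.2864
  x_5 = 0.1195·33 + 0.0795·32 + 0.1501·76 + 0.1578·72 + 0.1248·48 + 1.1400·85 + 0.1761·60 = 142.7120
  x_6 = 0.1557·33 + 0.1203·32 + 0.1155·76 + 0.0755·72 + 0.0391·48 + 0.0393·85 + 1.0980·60 = 94.3030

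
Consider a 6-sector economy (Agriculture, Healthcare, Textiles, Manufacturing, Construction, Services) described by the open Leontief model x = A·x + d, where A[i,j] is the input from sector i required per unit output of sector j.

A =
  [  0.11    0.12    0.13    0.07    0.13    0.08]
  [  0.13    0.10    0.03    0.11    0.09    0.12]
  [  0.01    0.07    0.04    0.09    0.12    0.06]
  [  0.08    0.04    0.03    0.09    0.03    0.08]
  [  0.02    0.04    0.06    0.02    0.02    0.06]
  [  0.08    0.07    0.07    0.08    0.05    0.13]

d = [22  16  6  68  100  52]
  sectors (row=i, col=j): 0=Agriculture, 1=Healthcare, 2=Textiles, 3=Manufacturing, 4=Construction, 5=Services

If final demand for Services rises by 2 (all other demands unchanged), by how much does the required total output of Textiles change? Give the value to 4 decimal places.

0.2373

Form M = I − A:
  [  0.89   -0.12   -0.13   -0.07   -0.13   -0.08]
  [ -0.13    0.90   -0.03   -0.11   -0.09   -0.12]
  [ -0.01   -0.07    0.96   -0.09   -0.12   -0.06]
  [ -0.08   -0.04   -0.03    0.91   -0.03   -0.08]
  [ -0.02   -0.04   -0.06   -0.02    0.98   -0.06]
  [ -0.08   -0.07   -0.07   -0.08   -0.05    0.87]
Leontief inverse L = M⁻¹:
  [  1.1909    0.2049    0.1992    0.1567    0.2152    0.1808]
  [  0.2141    1.1802    0.0981    0.1917    0.1658    0.2183]
  [  0.0554    0.1135    1.0757    0.1383    0.1598    0.1187]
  [  0.1303    0.0878    0.0709    1.1405    0.0760    0.1391]
  [  0.0480    0.0694    0.0830    0.0519    1.0498    0.0969]
  [  0.1459    0.1350    0.1241    0.1488    0.1133    1.2115]
Total output x = L · d:
  x_0 = 1.1909·22 + 0.2049·16 + 0.1992·6 + 0.1567·68 + 0.2152·100 + 0.1808·52 = 72.2489
  x_1 = 0.2141·22 + 1.1802·16 + 0.0981·6 + 0.1917·68 + 0.1658·100 + 0.2183·52 = 65.1443
  x_2 = 0.0554·22 + 0.1135·16 + 1.0757·6 + 0.1383·68 + 0.1598·100 + 0.1187·52 = 41.0414
  x_3 = 0.1303·22 + 0.0878·16 + 0.0709·6 + 1.1405·68 + 0.0760·100 + 0.1391·52 = 97.0862
  x_4 = 0.0480·22 + 0.0694·16 + 0.0830·6 + 0.0519·68 + 1.0498·100 + 0.0969·52 = 116.2130
  x_5 = 0.1459·22 + 0.1350·16 + 0.1241·6 + 0.1488·68 + 0.1133·100 + 1.2115·52 = 90.5637
Δx_2 = L[2,5] · Δd_5 = 0.1187 · 2 = 0.2373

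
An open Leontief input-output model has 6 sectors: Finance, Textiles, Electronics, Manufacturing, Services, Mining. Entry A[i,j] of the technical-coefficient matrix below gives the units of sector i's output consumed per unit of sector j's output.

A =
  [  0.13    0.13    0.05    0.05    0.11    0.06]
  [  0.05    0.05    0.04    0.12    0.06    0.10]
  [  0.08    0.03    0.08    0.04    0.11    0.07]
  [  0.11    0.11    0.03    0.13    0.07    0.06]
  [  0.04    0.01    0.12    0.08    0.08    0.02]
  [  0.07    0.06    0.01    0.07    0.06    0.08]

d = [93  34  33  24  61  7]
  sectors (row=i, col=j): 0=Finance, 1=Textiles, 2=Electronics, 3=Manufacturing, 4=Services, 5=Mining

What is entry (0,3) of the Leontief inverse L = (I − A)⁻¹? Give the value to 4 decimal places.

L[0,3] = 0.1273

Form M = I − A:
  [  0.87   -0.13   -0.05   -0.05   -0.11   -0.06]
  [ -0.05    0.95   -0.04   -0.12   -0.06   -0.10]
  [ -0.08   -0.03    0.92   -0.04   -0.11   -0.07]
  [ -0.11   -0.11   -0.03    0.87   -0.07   -0.06]
  [ -0.04   -0.01   -0.12   -0.08    0.92   -0.02]
  [ -0.07   -0.06   -0.01   -0.07   -0.06    0.92]
Leontief inverse L = M⁻¹:
  [  1.2043    0.1923    0.1036    0.1273    0.1864    0.1197]
  [  0.1111    1.1022    0.0770    0.1847    0.1180    0.1475]
  [  0.1364    0.0740    1.1241    0.0944    0.1700    0.1123]
  [  0.1866    0.1772    0.0773    1.2109    0.1430    0.1194]
  [  0.0902    0.0477    0.1596    0.1278    1.1333    0.0562]
  [  0.1204    0.1039    0.0414    0.1232    0.1085    1.1197]
Total output x = L · d:
  x_0 = 1.2043·93 + 0.1923·34 + 0.1036·33 + 0.1273·24 + 0.1864·61 + 0.1197·7 = 137.2198
  x_1 = 0.1111·93 + 1.1022·34 + 0.0770·33 + 0.1847·24 + 0.1180·61 + 0.1475·7 = 63.0099
  x_2 = 0.1364·93 + 0.0740·34 + 1.1241·33 + 0.0944·24 + 0.1700·61 + 0.1123·7 = 65.7191
  x_3 = 0.1866·93 + 0.1772·34 + 0.0773·33 + 1.2109·24 + 0.1430·61 + 0.1194·7 = 64.5501
  x_4 = 0.0902·93 + 0.0477·34 + 0.1596·33 + 0.1278·24 + 1.1333·61 + 0.0562·7 = 87.8690
  x_5 = 0.1204·93 + 0.1039·34 + 0.0414·33 + 0.1232·24 + 0.1085·61 + 1.1197·7 = 33.5150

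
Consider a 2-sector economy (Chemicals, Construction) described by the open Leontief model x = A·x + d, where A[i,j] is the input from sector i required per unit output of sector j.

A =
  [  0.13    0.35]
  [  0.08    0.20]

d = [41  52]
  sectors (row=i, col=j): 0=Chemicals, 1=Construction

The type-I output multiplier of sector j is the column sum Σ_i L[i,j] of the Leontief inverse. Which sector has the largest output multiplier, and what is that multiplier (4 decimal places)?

Form M = I − A:
  [  0.87   -0.35]
  [ -0.08    0.80]
Leontief inverse L = M⁻¹:
  [  1.1976    0.5240]
  [  0.1198    1.3024]
Total output x = L · d:
  x_0 = 1.1976·41 + 0.5240·52 = 76.3473
  x_1 = 0.1198·41 + 1.3024·52 = 72.6347
Output multipliers (column sums of L):
  Chemicals: 1.3174
  Construction: 1.8263

Construction (1.8263)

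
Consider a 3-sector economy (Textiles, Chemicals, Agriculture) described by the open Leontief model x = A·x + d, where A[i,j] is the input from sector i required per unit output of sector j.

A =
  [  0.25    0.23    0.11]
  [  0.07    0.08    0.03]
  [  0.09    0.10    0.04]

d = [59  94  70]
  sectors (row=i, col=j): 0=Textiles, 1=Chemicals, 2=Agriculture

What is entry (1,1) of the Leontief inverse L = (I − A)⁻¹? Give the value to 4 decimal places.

Form M = I − A:
  [  0.75   -0.23   -0.11]
  [ -0.07    0.92   -0.03]
  [ -0.09   -0.10    0.96]
Leontief inverse L = M⁻¹:
  [  1.3879    0.3655    0.1705]
  [  0.1102    1.1197    0.0476]
  [  0.1416    0.1509    1.0626]
Total output x = L · d:
  x_0 = 1.3879·59 + 0.3655·94 + 0.1705·70 = 128.1751
  x_1 = 0.1102·59 + 1.1197·94 + 0.0476·70 = 115.0868
  x_2 = 0.1416·59 + 0.1509·94 + 1.0626·70 = 96.9213

L[1,1] = 1.1197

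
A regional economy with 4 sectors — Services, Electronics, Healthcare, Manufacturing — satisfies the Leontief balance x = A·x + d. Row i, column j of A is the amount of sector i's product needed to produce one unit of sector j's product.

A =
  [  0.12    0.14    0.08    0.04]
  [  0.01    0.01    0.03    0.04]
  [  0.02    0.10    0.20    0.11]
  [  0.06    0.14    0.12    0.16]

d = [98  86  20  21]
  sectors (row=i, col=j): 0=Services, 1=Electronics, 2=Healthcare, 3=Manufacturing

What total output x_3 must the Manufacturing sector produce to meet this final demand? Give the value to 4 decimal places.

Form M = I − A:
  [  0.88   -0.14   -0.08   -0.04]
  [ -0.01    0.99   -0.03   -0.04]
  [ -0.02   -0.10    0.80   -0.11]
  [ -0.06   -0.14   -0.12    0.84]
Leontief inverse L = M⁻¹:
  [  1.1471    0.1872    0.1339    0.0811]
  [  0.0166    1.0253    0.0485    0.0560]
  [  0.0432    0.1613    1.2871    0.1783]
  [  0.0909    0.2073    0.2015    1.2311]
Total output x = L · d:
  x_0 = 1.1471·98 + 0.1872·86 + 0.1339·20 + 0.0811·21 = 132.8913
  x_1 = 0.0166·98 + 1.0253·86 + 0.0485·20 + 0.0560·21 = 91.9409
  x_2 = 0.0432·98 + 0.1613·86 + 1.2871·20 + 0.1783·21 = 47.5996
  x_3 = 0.0909·98 + 0.2073·86 + 0.2015·20 + 1.2311·21 = 56.6157

56.6157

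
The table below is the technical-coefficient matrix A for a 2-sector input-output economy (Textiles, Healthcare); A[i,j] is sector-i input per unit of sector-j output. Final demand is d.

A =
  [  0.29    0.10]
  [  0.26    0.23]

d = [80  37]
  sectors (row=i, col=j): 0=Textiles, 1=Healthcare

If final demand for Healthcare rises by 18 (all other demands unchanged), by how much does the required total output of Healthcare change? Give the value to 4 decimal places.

Form M = I − A:
  [  0.71   -0.10]
  [ -0.26    0.77]
Leontief inverse L = M⁻¹:
  [  1.4788    0.1920]
  [  0.4993    1.3635]
Total output x = L · d:
  x_0 = 1.4788·80 + 0.1920·37 = 125.4081
  x_1 = 0.4993·80 + 1.3635·37 = 90.3975
Δx_1 = L[1,1] · Δd_1 = 1.3635 · 18 = 24.5439

24.5439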